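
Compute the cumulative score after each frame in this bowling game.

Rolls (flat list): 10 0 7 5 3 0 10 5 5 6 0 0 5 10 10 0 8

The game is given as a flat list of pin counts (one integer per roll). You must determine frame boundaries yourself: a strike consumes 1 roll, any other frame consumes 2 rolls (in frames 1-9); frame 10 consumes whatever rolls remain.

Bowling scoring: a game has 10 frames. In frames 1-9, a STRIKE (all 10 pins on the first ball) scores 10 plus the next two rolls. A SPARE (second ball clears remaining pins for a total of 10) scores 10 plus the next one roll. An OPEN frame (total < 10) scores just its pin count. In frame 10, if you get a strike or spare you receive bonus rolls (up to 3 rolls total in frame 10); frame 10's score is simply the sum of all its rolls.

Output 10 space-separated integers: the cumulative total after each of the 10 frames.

Frame 1: STRIKE. 10 + next two rolls (0+7) = 17. Cumulative: 17
Frame 2: OPEN (0+7=7). Cumulative: 24
Frame 3: OPEN (5+3=8). Cumulative: 32
Frame 4: SPARE (0+10=10). 10 + next roll (5) = 15. Cumulative: 47
Frame 5: SPARE (5+5=10). 10 + next roll (6) = 16. Cumulative: 63
Frame 6: OPEN (6+0=6). Cumulative: 69
Frame 7: OPEN (0+5=5). Cumulative: 74
Frame 8: STRIKE. 10 + next two rolls (10+0) = 20. Cumulative: 94
Frame 9: STRIKE. 10 + next two rolls (0+8) = 18. Cumulative: 112
Frame 10: OPEN. Sum of all frame-10 rolls (0+8) = 8. Cumulative: 120

Answer: 17 24 32 47 63 69 74 94 112 120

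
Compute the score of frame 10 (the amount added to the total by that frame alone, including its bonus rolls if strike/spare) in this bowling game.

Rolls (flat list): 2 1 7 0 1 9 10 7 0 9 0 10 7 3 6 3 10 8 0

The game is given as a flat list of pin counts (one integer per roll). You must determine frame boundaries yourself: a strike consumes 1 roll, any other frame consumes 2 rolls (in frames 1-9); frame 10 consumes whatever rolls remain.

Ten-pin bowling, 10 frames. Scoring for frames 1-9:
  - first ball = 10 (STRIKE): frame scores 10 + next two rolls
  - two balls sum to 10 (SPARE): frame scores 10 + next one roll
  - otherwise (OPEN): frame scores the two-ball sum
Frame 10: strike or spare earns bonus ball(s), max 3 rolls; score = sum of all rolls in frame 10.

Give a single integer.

Answer: 18

Derivation:
Frame 1: OPEN (2+1=3). Cumulative: 3
Frame 2: OPEN (7+0=7). Cumulative: 10
Frame 3: SPARE (1+9=10). 10 + next roll (10) = 20. Cumulative: 30
Frame 4: STRIKE. 10 + next two rolls (7+0) = 17. Cumulative: 47
Frame 5: OPEN (7+0=7). Cumulative: 54
Frame 6: OPEN (9+0=9). Cumulative: 63
Frame 7: STRIKE. 10 + next two rolls (7+3) = 20. Cumulative: 83
Frame 8: SPARE (7+3=10). 10 + next roll (6) = 16. Cumulative: 99
Frame 9: OPEN (6+3=9). Cumulative: 108
Frame 10: STRIKE. Sum of all frame-10 rolls (10+8+0) = 18. Cumulative: 126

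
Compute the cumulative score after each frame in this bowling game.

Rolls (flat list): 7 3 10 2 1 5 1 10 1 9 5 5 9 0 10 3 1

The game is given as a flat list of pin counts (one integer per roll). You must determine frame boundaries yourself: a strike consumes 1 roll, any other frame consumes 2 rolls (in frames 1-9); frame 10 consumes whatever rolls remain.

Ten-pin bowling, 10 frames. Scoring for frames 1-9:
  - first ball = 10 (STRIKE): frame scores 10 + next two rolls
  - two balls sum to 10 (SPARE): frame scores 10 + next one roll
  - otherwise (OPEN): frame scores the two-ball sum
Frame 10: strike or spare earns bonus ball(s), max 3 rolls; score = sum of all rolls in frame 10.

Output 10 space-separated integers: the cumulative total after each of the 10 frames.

Frame 1: SPARE (7+3=10). 10 + next roll (10) = 20. Cumulative: 20
Frame 2: STRIKE. 10 + next two rolls (2+1) = 13. Cumulative: 33
Frame 3: OPEN (2+1=3). Cumulative: 36
Frame 4: OPEN (5+1=6). Cumulative: 42
Frame 5: STRIKE. 10 + next two rolls (1+9) = 20. Cumulative: 62
Frame 6: SPARE (1+9=10). 10 + next roll (5) = 15. Cumulative: 77
Frame 7: SPARE (5+5=10). 10 + next roll (9) = 19. Cumulative: 96
Frame 8: OPEN (9+0=9). Cumulative: 105
Frame 9: STRIKE. 10 + next two rolls (3+1) = 14. Cumulative: 119
Frame 10: OPEN. Sum of all frame-10 rolls (3+1) = 4. Cumulative: 123

Answer: 20 33 36 42 62 77 96 105 119 123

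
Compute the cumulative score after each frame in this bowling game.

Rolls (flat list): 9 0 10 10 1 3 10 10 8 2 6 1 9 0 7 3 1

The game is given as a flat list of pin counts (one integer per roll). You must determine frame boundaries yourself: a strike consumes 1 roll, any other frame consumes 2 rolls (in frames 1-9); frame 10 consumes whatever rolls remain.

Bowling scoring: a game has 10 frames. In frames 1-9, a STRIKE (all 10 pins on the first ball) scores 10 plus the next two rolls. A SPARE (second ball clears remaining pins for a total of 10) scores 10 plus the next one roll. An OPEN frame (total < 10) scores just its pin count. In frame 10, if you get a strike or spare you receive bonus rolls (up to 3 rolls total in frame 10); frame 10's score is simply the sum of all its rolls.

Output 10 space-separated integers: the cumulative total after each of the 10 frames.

Frame 1: OPEN (9+0=9). Cumulative: 9
Frame 2: STRIKE. 10 + next two rolls (10+1) = 21. Cumulative: 30
Frame 3: STRIKE. 10 + next two rolls (1+3) = 14. Cumulative: 44
Frame 4: OPEN (1+3=4). Cumulative: 48
Frame 5: STRIKE. 10 + next two rolls (10+8) = 28. Cumulative: 76
Frame 6: STRIKE. 10 + next two rolls (8+2) = 20. Cumulative: 96
Frame 7: SPARE (8+2=10). 10 + next roll (6) = 16. Cumulative: 112
Frame 8: OPEN (6+1=7). Cumulative: 119
Frame 9: OPEN (9+0=9). Cumulative: 128
Frame 10: SPARE. Sum of all frame-10 rolls (7+3+1) = 11. Cumulative: 139

Answer: 9 30 44 48 76 96 112 119 128 139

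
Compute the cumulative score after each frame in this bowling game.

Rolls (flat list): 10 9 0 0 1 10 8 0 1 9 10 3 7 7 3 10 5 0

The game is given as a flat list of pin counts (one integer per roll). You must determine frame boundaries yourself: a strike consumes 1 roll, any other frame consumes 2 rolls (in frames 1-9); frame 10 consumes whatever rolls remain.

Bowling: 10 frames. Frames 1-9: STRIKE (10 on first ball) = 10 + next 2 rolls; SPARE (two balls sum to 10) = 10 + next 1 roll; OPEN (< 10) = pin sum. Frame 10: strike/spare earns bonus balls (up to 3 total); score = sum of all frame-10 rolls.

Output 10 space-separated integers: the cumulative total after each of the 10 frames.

Frame 1: STRIKE. 10 + next two rolls (9+0) = 19. Cumulative: 19
Frame 2: OPEN (9+0=9). Cumulative: 28
Frame 3: OPEN (0+1=1). Cumulative: 29
Frame 4: STRIKE. 10 + next two rolls (8+0) = 18. Cumulative: 47
Frame 5: OPEN (8+0=8). Cumulative: 55
Frame 6: SPARE (1+9=10). 10 + next roll (10) = 20. Cumulative: 75
Frame 7: STRIKE. 10 + next two rolls (3+7) = 20. Cumulative: 95
Frame 8: SPARE (3+7=10). 10 + next roll (7) = 17. Cumulative: 112
Frame 9: SPARE (7+3=10). 10 + next roll (10) = 20. Cumulative: 132
Frame 10: STRIKE. Sum of all frame-10 rolls (10+5+0) = 15. Cumulative: 147

Answer: 19 28 29 47 55 75 95 112 132 147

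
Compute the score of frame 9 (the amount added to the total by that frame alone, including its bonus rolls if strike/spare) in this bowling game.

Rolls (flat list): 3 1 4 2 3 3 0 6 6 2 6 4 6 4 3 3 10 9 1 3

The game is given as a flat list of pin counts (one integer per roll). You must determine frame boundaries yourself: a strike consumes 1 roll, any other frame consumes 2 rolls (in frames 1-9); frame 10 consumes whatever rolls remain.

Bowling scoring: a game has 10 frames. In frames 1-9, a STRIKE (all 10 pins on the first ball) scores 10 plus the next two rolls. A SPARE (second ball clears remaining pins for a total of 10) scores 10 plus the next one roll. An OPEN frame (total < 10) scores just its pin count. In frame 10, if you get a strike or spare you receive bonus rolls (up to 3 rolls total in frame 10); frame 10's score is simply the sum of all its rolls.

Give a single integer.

Answer: 20

Derivation:
Frame 1: OPEN (3+1=4). Cumulative: 4
Frame 2: OPEN (4+2=6). Cumulative: 10
Frame 3: OPEN (3+3=6). Cumulative: 16
Frame 4: OPEN (0+6=6). Cumulative: 22
Frame 5: OPEN (6+2=8). Cumulative: 30
Frame 6: SPARE (6+4=10). 10 + next roll (6) = 16. Cumulative: 46
Frame 7: SPARE (6+4=10). 10 + next roll (3) = 13. Cumulative: 59
Frame 8: OPEN (3+3=6). Cumulative: 65
Frame 9: STRIKE. 10 + next two rolls (9+1) = 20. Cumulative: 85
Frame 10: SPARE. Sum of all frame-10 rolls (9+1+3) = 13. Cumulative: 98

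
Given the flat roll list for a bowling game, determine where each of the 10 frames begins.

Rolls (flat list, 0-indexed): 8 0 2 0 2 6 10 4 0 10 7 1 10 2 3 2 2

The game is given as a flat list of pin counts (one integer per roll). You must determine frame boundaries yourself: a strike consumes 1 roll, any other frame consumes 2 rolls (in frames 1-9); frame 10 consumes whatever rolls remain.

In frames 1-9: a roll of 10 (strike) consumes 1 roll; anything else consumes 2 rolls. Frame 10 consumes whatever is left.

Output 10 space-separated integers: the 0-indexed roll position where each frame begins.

Answer: 0 2 4 6 7 9 10 12 13 15

Derivation:
Frame 1 starts at roll index 0: rolls=8,0 (sum=8), consumes 2 rolls
Frame 2 starts at roll index 2: rolls=2,0 (sum=2), consumes 2 rolls
Frame 3 starts at roll index 4: rolls=2,6 (sum=8), consumes 2 rolls
Frame 4 starts at roll index 6: roll=10 (strike), consumes 1 roll
Frame 5 starts at roll index 7: rolls=4,0 (sum=4), consumes 2 rolls
Frame 6 starts at roll index 9: roll=10 (strike), consumes 1 roll
Frame 7 starts at roll index 10: rolls=7,1 (sum=8), consumes 2 rolls
Frame 8 starts at roll index 12: roll=10 (strike), consumes 1 roll
Frame 9 starts at roll index 13: rolls=2,3 (sum=5), consumes 2 rolls
Frame 10 starts at roll index 15: 2 remaining rolls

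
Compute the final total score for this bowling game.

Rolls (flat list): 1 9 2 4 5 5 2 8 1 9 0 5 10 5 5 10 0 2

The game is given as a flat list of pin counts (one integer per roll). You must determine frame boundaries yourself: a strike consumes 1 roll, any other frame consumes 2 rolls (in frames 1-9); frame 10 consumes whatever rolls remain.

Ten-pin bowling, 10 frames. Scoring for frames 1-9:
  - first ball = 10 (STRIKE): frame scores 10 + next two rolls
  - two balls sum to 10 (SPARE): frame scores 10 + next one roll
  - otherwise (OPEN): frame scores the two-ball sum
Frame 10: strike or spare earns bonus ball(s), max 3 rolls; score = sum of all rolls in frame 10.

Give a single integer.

Answer: 110

Derivation:
Frame 1: SPARE (1+9=10). 10 + next roll (2) = 12. Cumulative: 12
Frame 2: OPEN (2+4=6). Cumulative: 18
Frame 3: SPARE (5+5=10). 10 + next roll (2) = 12. Cumulative: 30
Frame 4: SPARE (2+8=10). 10 + next roll (1) = 11. Cumulative: 41
Frame 5: SPARE (1+9=10). 10 + next roll (0) = 10. Cumulative: 51
Frame 6: OPEN (0+5=5). Cumulative: 56
Frame 7: STRIKE. 10 + next two rolls (5+5) = 20. Cumulative: 76
Frame 8: SPARE (5+5=10). 10 + next roll (10) = 20. Cumulative: 96
Frame 9: STRIKE. 10 + next two rolls (0+2) = 12. Cumulative: 108
Frame 10: OPEN. Sum of all frame-10 rolls (0+2) = 2. Cumulative: 110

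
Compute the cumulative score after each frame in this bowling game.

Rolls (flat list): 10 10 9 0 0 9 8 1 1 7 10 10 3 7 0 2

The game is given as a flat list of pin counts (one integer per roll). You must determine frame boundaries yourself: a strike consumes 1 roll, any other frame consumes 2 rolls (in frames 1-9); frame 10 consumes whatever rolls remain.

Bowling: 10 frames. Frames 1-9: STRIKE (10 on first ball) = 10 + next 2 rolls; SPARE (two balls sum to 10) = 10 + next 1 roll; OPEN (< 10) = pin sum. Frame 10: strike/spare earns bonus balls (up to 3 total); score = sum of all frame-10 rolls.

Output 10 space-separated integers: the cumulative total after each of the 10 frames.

Frame 1: STRIKE. 10 + next two rolls (10+9) = 29. Cumulative: 29
Frame 2: STRIKE. 10 + next two rolls (9+0) = 19. Cumulative: 48
Frame 3: OPEN (9+0=9). Cumulative: 57
Frame 4: OPEN (0+9=9). Cumulative: 66
Frame 5: OPEN (8+1=9). Cumulative: 75
Frame 6: OPEN (1+7=8). Cumulative: 83
Frame 7: STRIKE. 10 + next two rolls (10+3) = 23. Cumulative: 106
Frame 8: STRIKE. 10 + next two rolls (3+7) = 20. Cumulative: 126
Frame 9: SPARE (3+7=10). 10 + next roll (0) = 10. Cumulative: 136
Frame 10: OPEN. Sum of all frame-10 rolls (0+2) = 2. Cumulative: 138

Answer: 29 48 57 66 75 83 106 126 136 138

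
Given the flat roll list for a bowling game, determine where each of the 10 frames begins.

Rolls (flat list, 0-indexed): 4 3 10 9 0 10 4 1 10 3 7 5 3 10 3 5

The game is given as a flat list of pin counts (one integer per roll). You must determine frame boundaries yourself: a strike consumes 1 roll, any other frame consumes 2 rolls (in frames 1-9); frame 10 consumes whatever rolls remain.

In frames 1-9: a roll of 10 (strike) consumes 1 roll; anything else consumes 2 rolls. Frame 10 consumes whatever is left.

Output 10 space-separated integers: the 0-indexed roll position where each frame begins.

Answer: 0 2 3 5 6 8 9 11 13 14

Derivation:
Frame 1 starts at roll index 0: rolls=4,3 (sum=7), consumes 2 rolls
Frame 2 starts at roll index 2: roll=10 (strike), consumes 1 roll
Frame 3 starts at roll index 3: rolls=9,0 (sum=9), consumes 2 rolls
Frame 4 starts at roll index 5: roll=10 (strike), consumes 1 roll
Frame 5 starts at roll index 6: rolls=4,1 (sum=5), consumes 2 rolls
Frame 6 starts at roll index 8: roll=10 (strike), consumes 1 roll
Frame 7 starts at roll index 9: rolls=3,7 (sum=10), consumes 2 rolls
Frame 8 starts at roll index 11: rolls=5,3 (sum=8), consumes 2 rolls
Frame 9 starts at roll index 13: roll=10 (strike), consumes 1 roll
Frame 10 starts at roll index 14: 2 remaining rolls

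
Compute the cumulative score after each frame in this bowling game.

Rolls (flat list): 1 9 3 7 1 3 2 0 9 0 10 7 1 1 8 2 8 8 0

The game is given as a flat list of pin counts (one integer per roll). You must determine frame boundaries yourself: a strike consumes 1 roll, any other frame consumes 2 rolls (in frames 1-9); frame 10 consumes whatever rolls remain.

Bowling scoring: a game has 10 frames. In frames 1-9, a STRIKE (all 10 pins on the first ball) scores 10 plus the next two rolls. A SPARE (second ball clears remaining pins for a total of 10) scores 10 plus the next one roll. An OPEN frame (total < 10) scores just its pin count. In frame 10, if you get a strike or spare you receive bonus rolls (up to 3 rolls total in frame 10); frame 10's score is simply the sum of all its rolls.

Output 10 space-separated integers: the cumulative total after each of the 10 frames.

Answer: 13 24 28 30 39 57 65 74 92 100

Derivation:
Frame 1: SPARE (1+9=10). 10 + next roll (3) = 13. Cumulative: 13
Frame 2: SPARE (3+7=10). 10 + next roll (1) = 11. Cumulative: 24
Frame 3: OPEN (1+3=4). Cumulative: 28
Frame 4: OPEN (2+0=2). Cumulative: 30
Frame 5: OPEN (9+0=9). Cumulative: 39
Frame 6: STRIKE. 10 + next two rolls (7+1) = 18. Cumulative: 57
Frame 7: OPEN (7+1=8). Cumulative: 65
Frame 8: OPEN (1+8=9). Cumulative: 74
Frame 9: SPARE (2+8=10). 10 + next roll (8) = 18. Cumulative: 92
Frame 10: OPEN. Sum of all frame-10 rolls (8+0) = 8. Cumulative: 100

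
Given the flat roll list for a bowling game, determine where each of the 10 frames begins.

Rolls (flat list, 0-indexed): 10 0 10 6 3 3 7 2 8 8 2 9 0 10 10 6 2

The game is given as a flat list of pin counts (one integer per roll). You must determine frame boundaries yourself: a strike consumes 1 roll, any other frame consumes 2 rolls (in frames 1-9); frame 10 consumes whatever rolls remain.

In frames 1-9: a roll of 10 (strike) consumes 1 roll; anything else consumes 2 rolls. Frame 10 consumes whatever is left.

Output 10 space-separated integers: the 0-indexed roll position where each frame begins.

Frame 1 starts at roll index 0: roll=10 (strike), consumes 1 roll
Frame 2 starts at roll index 1: rolls=0,10 (sum=10), consumes 2 rolls
Frame 3 starts at roll index 3: rolls=6,3 (sum=9), consumes 2 rolls
Frame 4 starts at roll index 5: rolls=3,7 (sum=10), consumes 2 rolls
Frame 5 starts at roll index 7: rolls=2,8 (sum=10), consumes 2 rolls
Frame 6 starts at roll index 9: rolls=8,2 (sum=10), consumes 2 rolls
Frame 7 starts at roll index 11: rolls=9,0 (sum=9), consumes 2 rolls
Frame 8 starts at roll index 13: roll=10 (strike), consumes 1 roll
Frame 9 starts at roll index 14: roll=10 (strike), consumes 1 roll
Frame 10 starts at roll index 15: 2 remaining rolls

Answer: 0 1 3 5 7 9 11 13 14 15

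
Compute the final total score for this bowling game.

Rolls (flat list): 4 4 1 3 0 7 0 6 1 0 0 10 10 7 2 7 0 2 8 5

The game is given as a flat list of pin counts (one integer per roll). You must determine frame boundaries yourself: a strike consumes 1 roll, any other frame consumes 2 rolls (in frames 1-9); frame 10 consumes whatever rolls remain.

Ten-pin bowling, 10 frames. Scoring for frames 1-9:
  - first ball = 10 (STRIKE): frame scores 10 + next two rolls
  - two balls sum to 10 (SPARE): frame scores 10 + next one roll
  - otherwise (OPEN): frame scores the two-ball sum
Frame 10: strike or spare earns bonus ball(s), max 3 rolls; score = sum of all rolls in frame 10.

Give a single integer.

Answer: 96

Derivation:
Frame 1: OPEN (4+4=8). Cumulative: 8
Frame 2: OPEN (1+3=4). Cumulative: 12
Frame 3: OPEN (0+7=7). Cumulative: 19
Frame 4: OPEN (0+6=6). Cumulative: 25
Frame 5: OPEN (1+0=1). Cumulative: 26
Frame 6: SPARE (0+10=10). 10 + next roll (10) = 20. Cumulative: 46
Frame 7: STRIKE. 10 + next two rolls (7+2) = 19. Cumulative: 65
Frame 8: OPEN (7+2=9). Cumulative: 74
Frame 9: OPEN (7+0=7). Cumulative: 81
Frame 10: SPARE. Sum of all frame-10 rolls (2+8+5) = 15. Cumulative: 96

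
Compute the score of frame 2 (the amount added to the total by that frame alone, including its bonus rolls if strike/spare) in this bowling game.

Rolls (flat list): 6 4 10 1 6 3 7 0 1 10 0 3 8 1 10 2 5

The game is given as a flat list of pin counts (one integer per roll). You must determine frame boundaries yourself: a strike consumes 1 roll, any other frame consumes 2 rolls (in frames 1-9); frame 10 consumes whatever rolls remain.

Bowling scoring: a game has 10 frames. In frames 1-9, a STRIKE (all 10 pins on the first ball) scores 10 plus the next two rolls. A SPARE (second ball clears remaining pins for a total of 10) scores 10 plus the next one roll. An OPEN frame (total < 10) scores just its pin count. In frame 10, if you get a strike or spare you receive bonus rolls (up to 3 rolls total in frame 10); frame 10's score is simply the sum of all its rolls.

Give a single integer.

Answer: 17

Derivation:
Frame 1: SPARE (6+4=10). 10 + next roll (10) = 20. Cumulative: 20
Frame 2: STRIKE. 10 + next two rolls (1+6) = 17. Cumulative: 37
Frame 3: OPEN (1+6=7). Cumulative: 44
Frame 4: SPARE (3+7=10). 10 + next roll (0) = 10. Cumulative: 54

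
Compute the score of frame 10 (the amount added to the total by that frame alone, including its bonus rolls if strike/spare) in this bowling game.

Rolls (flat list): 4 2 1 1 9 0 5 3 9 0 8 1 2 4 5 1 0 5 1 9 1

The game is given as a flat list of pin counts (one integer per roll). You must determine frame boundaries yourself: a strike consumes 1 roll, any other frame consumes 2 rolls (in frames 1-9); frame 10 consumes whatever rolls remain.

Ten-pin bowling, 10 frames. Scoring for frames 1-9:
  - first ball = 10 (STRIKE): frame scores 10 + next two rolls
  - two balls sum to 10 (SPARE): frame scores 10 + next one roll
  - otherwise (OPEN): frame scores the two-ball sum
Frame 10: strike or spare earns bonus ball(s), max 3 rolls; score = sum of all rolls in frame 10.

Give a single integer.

Frame 1: OPEN (4+2=6). Cumulative: 6
Frame 2: OPEN (1+1=2). Cumulative: 8
Frame 3: OPEN (9+0=9). Cumulative: 17
Frame 4: OPEN (5+3=8). Cumulative: 25
Frame 5: OPEN (9+0=9). Cumulative: 34
Frame 6: OPEN (8+1=9). Cumulative: 43
Frame 7: OPEN (2+4=6). Cumulative: 49
Frame 8: OPEN (5+1=6). Cumulative: 55
Frame 9: OPEN (0+5=5). Cumulative: 60
Frame 10: SPARE. Sum of all frame-10 rolls (1+9+1) = 11. Cumulative: 71

Answer: 11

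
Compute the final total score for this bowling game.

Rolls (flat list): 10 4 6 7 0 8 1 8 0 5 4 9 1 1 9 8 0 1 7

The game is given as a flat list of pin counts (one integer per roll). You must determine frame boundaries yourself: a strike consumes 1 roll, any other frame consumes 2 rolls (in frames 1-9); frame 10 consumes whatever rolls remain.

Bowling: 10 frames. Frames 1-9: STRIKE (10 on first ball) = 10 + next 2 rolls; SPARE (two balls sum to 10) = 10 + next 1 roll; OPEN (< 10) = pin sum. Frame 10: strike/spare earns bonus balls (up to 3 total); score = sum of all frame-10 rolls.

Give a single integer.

Answer: 115

Derivation:
Frame 1: STRIKE. 10 + next two rolls (4+6) = 20. Cumulative: 20
Frame 2: SPARE (4+6=10). 10 + next roll (7) = 17. Cumulative: 37
Frame 3: OPEN (7+0=7). Cumulative: 44
Frame 4: OPEN (8+1=9). Cumulative: 53
Frame 5: OPEN (8+0=8). Cumulative: 61
Frame 6: OPEN (5+4=9). Cumulative: 70
Frame 7: SPARE (9+1=10). 10 + next roll (1) = 11. Cumulative: 81
Frame 8: SPARE (1+9=10). 10 + next roll (8) = 18. Cumulative: 99
Frame 9: OPEN (8+0=8). Cumulative: 107
Frame 10: OPEN. Sum of all frame-10 rolls (1+7) = 8. Cumulative: 115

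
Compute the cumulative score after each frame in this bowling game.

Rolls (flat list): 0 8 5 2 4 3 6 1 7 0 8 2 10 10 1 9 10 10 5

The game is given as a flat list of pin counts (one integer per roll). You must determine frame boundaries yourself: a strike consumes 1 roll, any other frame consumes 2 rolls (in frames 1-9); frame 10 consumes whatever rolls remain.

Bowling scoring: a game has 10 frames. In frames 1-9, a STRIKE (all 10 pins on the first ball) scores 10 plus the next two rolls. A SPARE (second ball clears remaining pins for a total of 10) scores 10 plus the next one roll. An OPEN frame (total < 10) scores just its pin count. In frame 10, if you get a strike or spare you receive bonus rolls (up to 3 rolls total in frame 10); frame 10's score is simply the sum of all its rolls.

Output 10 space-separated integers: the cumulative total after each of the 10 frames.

Frame 1: OPEN (0+8=8). Cumulative: 8
Frame 2: OPEN (5+2=7). Cumulative: 15
Frame 3: OPEN (4+3=7). Cumulative: 22
Frame 4: OPEN (6+1=7). Cumulative: 29
Frame 5: OPEN (7+0=7). Cumulative: 36
Frame 6: SPARE (8+2=10). 10 + next roll (10) = 20. Cumulative: 56
Frame 7: STRIKE. 10 + next two rolls (10+1) = 21. Cumulative: 77
Frame 8: STRIKE. 10 + next two rolls (1+9) = 20. Cumulative: 97
Frame 9: SPARE (1+9=10). 10 + next roll (10) = 20. Cumulative: 117
Frame 10: STRIKE. Sum of all frame-10 rolls (10+10+5) = 25. Cumulative: 142

Answer: 8 15 22 29 36 56 77 97 117 142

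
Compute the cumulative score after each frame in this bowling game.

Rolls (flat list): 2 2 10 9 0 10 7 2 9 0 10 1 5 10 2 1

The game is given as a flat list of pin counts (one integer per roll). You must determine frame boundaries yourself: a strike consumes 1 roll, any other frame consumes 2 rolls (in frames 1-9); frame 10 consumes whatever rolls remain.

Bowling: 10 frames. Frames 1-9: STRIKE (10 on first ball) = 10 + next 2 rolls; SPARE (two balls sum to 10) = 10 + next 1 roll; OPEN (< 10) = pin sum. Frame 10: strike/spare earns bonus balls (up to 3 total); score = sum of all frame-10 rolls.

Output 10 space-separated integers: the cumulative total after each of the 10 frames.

Answer: 4 23 32 51 60 69 85 91 104 107

Derivation:
Frame 1: OPEN (2+2=4). Cumulative: 4
Frame 2: STRIKE. 10 + next two rolls (9+0) = 19. Cumulative: 23
Frame 3: OPEN (9+0=9). Cumulative: 32
Frame 4: STRIKE. 10 + next two rolls (7+2) = 19. Cumulative: 51
Frame 5: OPEN (7+2=9). Cumulative: 60
Frame 6: OPEN (9+0=9). Cumulative: 69
Frame 7: STRIKE. 10 + next two rolls (1+5) = 16. Cumulative: 85
Frame 8: OPEN (1+5=6). Cumulative: 91
Frame 9: STRIKE. 10 + next two rolls (2+1) = 13. Cumulative: 104
Frame 10: OPEN. Sum of all frame-10 rolls (2+1) = 3. Cumulative: 107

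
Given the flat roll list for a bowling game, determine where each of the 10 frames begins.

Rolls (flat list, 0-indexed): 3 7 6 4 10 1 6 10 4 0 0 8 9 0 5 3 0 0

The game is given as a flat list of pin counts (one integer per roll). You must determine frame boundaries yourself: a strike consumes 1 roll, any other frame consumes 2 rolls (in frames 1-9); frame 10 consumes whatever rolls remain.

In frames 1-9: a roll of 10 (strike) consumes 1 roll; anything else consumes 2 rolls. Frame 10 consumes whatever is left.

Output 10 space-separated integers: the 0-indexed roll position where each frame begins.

Frame 1 starts at roll index 0: rolls=3,7 (sum=10), consumes 2 rolls
Frame 2 starts at roll index 2: rolls=6,4 (sum=10), consumes 2 rolls
Frame 3 starts at roll index 4: roll=10 (strike), consumes 1 roll
Frame 4 starts at roll index 5: rolls=1,6 (sum=7), consumes 2 rolls
Frame 5 starts at roll index 7: roll=10 (strike), consumes 1 roll
Frame 6 starts at roll index 8: rolls=4,0 (sum=4), consumes 2 rolls
Frame 7 starts at roll index 10: rolls=0,8 (sum=8), consumes 2 rolls
Frame 8 starts at roll index 12: rolls=9,0 (sum=9), consumes 2 rolls
Frame 9 starts at roll index 14: rolls=5,3 (sum=8), consumes 2 rolls
Frame 10 starts at roll index 16: 2 remaining rolls

Answer: 0 2 4 5 7 8 10 12 14 16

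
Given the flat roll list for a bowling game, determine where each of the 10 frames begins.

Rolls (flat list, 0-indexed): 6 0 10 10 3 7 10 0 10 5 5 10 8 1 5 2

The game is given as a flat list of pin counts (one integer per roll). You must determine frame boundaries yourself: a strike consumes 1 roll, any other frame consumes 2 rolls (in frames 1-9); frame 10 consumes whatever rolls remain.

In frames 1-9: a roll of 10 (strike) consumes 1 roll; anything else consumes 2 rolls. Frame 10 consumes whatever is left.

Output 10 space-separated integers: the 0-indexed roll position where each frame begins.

Answer: 0 2 3 4 6 7 9 11 12 14

Derivation:
Frame 1 starts at roll index 0: rolls=6,0 (sum=6), consumes 2 rolls
Frame 2 starts at roll index 2: roll=10 (strike), consumes 1 roll
Frame 3 starts at roll index 3: roll=10 (strike), consumes 1 roll
Frame 4 starts at roll index 4: rolls=3,7 (sum=10), consumes 2 rolls
Frame 5 starts at roll index 6: roll=10 (strike), consumes 1 roll
Frame 6 starts at roll index 7: rolls=0,10 (sum=10), consumes 2 rolls
Frame 7 starts at roll index 9: rolls=5,5 (sum=10), consumes 2 rolls
Frame 8 starts at roll index 11: roll=10 (strike), consumes 1 roll
Frame 9 starts at roll index 12: rolls=8,1 (sum=9), consumes 2 rolls
Frame 10 starts at roll index 14: 2 remaining rolls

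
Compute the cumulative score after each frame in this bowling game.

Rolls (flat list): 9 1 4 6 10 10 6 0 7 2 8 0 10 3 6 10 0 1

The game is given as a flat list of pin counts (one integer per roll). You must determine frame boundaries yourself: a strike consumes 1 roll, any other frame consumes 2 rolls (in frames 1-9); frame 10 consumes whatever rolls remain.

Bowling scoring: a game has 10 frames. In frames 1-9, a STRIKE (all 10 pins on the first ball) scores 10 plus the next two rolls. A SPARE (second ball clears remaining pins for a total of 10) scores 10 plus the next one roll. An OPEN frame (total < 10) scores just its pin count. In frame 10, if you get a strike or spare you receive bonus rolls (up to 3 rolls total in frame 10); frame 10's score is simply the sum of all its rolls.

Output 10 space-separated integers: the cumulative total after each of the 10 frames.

Frame 1: SPARE (9+1=10). 10 + next roll (4) = 14. Cumulative: 14
Frame 2: SPARE (4+6=10). 10 + next roll (10) = 20. Cumulative: 34
Frame 3: STRIKE. 10 + next two rolls (10+6) = 26. Cumulative: 60
Frame 4: STRIKE. 10 + next two rolls (6+0) = 16. Cumulative: 76
Frame 5: OPEN (6+0=6). Cumulative: 82
Frame 6: OPEN (7+2=9). Cumulative: 91
Frame 7: OPEN (8+0=8). Cumulative: 99
Frame 8: STRIKE. 10 + next two rolls (3+6) = 19. Cumulative: 118
Frame 9: OPEN (3+6=9). Cumulative: 127
Frame 10: STRIKE. Sum of all frame-10 rolls (10+0+1) = 11. Cumulative: 138

Answer: 14 34 60 76 82 91 99 118 127 138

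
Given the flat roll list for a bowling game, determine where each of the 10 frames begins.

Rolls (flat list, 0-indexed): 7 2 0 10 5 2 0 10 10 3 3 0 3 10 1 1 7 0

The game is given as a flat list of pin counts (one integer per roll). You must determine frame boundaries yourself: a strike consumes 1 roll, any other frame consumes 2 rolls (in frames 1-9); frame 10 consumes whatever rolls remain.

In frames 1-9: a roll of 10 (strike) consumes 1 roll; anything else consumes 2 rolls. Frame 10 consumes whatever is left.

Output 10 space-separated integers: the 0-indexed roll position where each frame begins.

Frame 1 starts at roll index 0: rolls=7,2 (sum=9), consumes 2 rolls
Frame 2 starts at roll index 2: rolls=0,10 (sum=10), consumes 2 rolls
Frame 3 starts at roll index 4: rolls=5,2 (sum=7), consumes 2 rolls
Frame 4 starts at roll index 6: rolls=0,10 (sum=10), consumes 2 rolls
Frame 5 starts at roll index 8: roll=10 (strike), consumes 1 roll
Frame 6 starts at roll index 9: rolls=3,3 (sum=6), consumes 2 rolls
Frame 7 starts at roll index 11: rolls=0,3 (sum=3), consumes 2 rolls
Frame 8 starts at roll index 13: roll=10 (strike), consumes 1 roll
Frame 9 starts at roll index 14: rolls=1,1 (sum=2), consumes 2 rolls
Frame 10 starts at roll index 16: 2 remaining rolls

Answer: 0 2 4 6 8 9 11 13 14 16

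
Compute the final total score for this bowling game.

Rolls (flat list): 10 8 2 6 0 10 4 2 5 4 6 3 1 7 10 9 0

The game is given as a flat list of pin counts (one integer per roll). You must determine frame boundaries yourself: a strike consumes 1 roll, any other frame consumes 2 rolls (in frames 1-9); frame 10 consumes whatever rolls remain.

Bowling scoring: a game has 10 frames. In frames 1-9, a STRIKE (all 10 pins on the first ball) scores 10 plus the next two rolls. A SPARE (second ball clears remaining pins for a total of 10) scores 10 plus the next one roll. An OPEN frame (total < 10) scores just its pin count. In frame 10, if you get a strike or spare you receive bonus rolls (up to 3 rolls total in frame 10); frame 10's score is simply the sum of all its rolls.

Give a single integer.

Answer: 118

Derivation:
Frame 1: STRIKE. 10 + next two rolls (8+2) = 20. Cumulative: 20
Frame 2: SPARE (8+2=10). 10 + next roll (6) = 16. Cumulative: 36
Frame 3: OPEN (6+0=6). Cumulative: 42
Frame 4: STRIKE. 10 + next two rolls (4+2) = 16. Cumulative: 58
Frame 5: OPEN (4+2=6). Cumulative: 64
Frame 6: OPEN (5+4=9). Cumulative: 73
Frame 7: OPEN (6+3=9). Cumulative: 82
Frame 8: OPEN (1+7=8). Cumulative: 90
Frame 9: STRIKE. 10 + next two rolls (9+0) = 19. Cumulative: 109
Frame 10: OPEN. Sum of all frame-10 rolls (9+0) = 9. Cumulative: 118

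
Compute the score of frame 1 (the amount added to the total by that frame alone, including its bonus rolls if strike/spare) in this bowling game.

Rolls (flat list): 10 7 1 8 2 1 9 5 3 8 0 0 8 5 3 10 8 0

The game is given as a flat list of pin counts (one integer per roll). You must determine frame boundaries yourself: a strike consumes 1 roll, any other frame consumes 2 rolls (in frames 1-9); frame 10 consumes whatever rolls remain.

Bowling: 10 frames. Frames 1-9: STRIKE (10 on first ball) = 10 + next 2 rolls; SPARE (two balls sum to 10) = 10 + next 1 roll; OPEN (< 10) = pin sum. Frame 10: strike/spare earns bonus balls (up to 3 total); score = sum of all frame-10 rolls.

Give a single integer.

Answer: 18

Derivation:
Frame 1: STRIKE. 10 + next two rolls (7+1) = 18. Cumulative: 18
Frame 2: OPEN (7+1=8). Cumulative: 26
Frame 3: SPARE (8+2=10). 10 + next roll (1) = 11. Cumulative: 37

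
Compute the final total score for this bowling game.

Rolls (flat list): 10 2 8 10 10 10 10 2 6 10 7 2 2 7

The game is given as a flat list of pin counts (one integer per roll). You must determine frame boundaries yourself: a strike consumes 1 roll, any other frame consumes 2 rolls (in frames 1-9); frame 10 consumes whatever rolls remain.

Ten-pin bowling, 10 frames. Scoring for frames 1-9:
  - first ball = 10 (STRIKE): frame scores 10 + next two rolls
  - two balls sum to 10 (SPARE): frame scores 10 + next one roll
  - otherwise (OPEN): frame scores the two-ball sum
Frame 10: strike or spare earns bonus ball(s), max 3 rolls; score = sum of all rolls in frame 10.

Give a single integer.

Frame 1: STRIKE. 10 + next two rolls (2+8) = 20. Cumulative: 20
Frame 2: SPARE (2+8=10). 10 + next roll (10) = 20. Cumulative: 40
Frame 3: STRIKE. 10 + next two rolls (10+10) = 30. Cumulative: 70
Frame 4: STRIKE. 10 + next two rolls (10+10) = 30. Cumulative: 100
Frame 5: STRIKE. 10 + next two rolls (10+2) = 22. Cumulative: 122
Frame 6: STRIKE. 10 + next two rolls (2+6) = 18. Cumulative: 140
Frame 7: OPEN (2+6=8). Cumulative: 148
Frame 8: STRIKE. 10 + next two rolls (7+2) = 19. Cumulative: 167
Frame 9: OPEN (7+2=9). Cumulative: 176
Frame 10: OPEN. Sum of all frame-10 rolls (2+7) = 9. Cumulative: 185

Answer: 185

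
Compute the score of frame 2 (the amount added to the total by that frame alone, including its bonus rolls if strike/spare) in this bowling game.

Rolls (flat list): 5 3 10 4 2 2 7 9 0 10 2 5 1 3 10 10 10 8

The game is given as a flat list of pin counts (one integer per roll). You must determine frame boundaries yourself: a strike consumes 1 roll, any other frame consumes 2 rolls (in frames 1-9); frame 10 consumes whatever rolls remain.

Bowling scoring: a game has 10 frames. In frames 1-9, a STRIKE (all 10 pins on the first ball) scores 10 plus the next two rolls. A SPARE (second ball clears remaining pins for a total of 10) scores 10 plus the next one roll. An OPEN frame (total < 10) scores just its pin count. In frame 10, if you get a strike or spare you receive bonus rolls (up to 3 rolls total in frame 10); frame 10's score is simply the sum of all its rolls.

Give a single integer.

Frame 1: OPEN (5+3=8). Cumulative: 8
Frame 2: STRIKE. 10 + next two rolls (4+2) = 16. Cumulative: 24
Frame 3: OPEN (4+2=6). Cumulative: 30
Frame 4: OPEN (2+7=9). Cumulative: 39

Answer: 16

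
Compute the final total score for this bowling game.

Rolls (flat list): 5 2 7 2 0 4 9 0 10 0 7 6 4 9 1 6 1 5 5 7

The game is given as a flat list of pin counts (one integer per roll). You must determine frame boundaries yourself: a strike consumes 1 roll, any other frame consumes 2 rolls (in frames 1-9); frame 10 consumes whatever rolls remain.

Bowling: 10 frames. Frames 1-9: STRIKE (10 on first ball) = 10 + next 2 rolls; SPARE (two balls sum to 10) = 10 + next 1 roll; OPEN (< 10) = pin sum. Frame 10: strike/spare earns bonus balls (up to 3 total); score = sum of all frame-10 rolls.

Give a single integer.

Frame 1: OPEN (5+2=7). Cumulative: 7
Frame 2: OPEN (7+2=9). Cumulative: 16
Frame 3: OPEN (0+4=4). Cumulative: 20
Frame 4: OPEN (9+0=9). Cumulative: 29
Frame 5: STRIKE. 10 + next two rolls (0+7) = 17. Cumulative: 46
Frame 6: OPEN (0+7=7). Cumulative: 53
Frame 7: SPARE (6+4=10). 10 + next roll (9) = 19. Cumulative: 72
Frame 8: SPARE (9+1=10). 10 + next roll (6) = 16. Cumulative: 88
Frame 9: OPEN (6+1=7). Cumulative: 95
Frame 10: SPARE. Sum of all frame-10 rolls (5+5+7) = 17. Cumulative: 112

Answer: 112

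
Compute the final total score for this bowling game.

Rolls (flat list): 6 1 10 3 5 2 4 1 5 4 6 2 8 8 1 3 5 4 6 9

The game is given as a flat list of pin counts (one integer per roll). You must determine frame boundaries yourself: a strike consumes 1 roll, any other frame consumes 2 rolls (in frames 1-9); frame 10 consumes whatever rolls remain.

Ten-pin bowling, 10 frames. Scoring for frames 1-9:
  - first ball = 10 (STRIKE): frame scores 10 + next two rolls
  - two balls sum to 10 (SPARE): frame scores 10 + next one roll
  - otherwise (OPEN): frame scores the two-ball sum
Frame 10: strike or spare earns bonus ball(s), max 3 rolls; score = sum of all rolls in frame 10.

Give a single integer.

Frame 1: OPEN (6+1=7). Cumulative: 7
Frame 2: STRIKE. 10 + next two rolls (3+5) = 18. Cumulative: 25
Frame 3: OPEN (3+5=8). Cumulative: 33
Frame 4: OPEN (2+4=6). Cumulative: 39
Frame 5: OPEN (1+5=6). Cumulative: 45
Frame 6: SPARE (4+6=10). 10 + next roll (2) = 12. Cumulative: 57
Frame 7: SPARE (2+8=10). 10 + next roll (8) = 18. Cumulative: 75
Frame 8: OPEN (8+1=9). Cumulative: 84
Frame 9: OPEN (3+5=8). Cumulative: 92
Frame 10: SPARE. Sum of all frame-10 rolls (4+6+9) = 19. Cumulative: 111

Answer: 111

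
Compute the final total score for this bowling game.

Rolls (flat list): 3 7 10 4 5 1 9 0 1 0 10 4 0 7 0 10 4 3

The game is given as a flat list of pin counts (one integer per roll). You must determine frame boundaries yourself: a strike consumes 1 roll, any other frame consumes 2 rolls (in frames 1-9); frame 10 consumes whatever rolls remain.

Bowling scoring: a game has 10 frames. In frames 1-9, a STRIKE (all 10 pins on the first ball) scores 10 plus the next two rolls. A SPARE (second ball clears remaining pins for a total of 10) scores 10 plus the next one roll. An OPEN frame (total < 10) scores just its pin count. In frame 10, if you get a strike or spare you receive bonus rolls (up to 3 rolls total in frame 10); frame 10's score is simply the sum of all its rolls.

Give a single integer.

Frame 1: SPARE (3+7=10). 10 + next roll (10) = 20. Cumulative: 20
Frame 2: STRIKE. 10 + next two rolls (4+5) = 19. Cumulative: 39
Frame 3: OPEN (4+5=9). Cumulative: 48
Frame 4: SPARE (1+9=10). 10 + next roll (0) = 10. Cumulative: 58
Frame 5: OPEN (0+1=1). Cumulative: 59
Frame 6: SPARE (0+10=10). 10 + next roll (4) = 14. Cumulative: 73
Frame 7: OPEN (4+0=4). Cumulative: 77
Frame 8: OPEN (7+0=7). Cumulative: 84
Frame 9: STRIKE. 10 + next two rolls (4+3) = 17. Cumulative: 101
Frame 10: OPEN. Sum of all frame-10 rolls (4+3) = 7. Cumulative: 108

Answer: 108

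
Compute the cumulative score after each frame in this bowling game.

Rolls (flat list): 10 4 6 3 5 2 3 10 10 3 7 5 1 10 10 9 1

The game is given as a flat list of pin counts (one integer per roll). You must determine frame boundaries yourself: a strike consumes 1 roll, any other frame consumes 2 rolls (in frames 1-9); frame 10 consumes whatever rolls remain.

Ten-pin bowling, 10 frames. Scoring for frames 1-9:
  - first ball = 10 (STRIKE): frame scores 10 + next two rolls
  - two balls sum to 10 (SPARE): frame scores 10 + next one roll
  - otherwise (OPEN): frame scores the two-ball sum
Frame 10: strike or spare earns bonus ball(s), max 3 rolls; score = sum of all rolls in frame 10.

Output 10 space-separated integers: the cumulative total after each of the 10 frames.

Answer: 20 33 41 46 69 89 104 110 139 159

Derivation:
Frame 1: STRIKE. 10 + next two rolls (4+6) = 20. Cumulative: 20
Frame 2: SPARE (4+6=10). 10 + next roll (3) = 13. Cumulative: 33
Frame 3: OPEN (3+5=8). Cumulative: 41
Frame 4: OPEN (2+3=5). Cumulative: 46
Frame 5: STRIKE. 10 + next two rolls (10+3) = 23. Cumulative: 69
Frame 6: STRIKE. 10 + next two rolls (3+7) = 20. Cumulative: 89
Frame 7: SPARE (3+7=10). 10 + next roll (5) = 15. Cumulative: 104
Frame 8: OPEN (5+1=6). Cumulative: 110
Frame 9: STRIKE. 10 + next two rolls (10+9) = 29. Cumulative: 139
Frame 10: STRIKE. Sum of all frame-10 rolls (10+9+1) = 20. Cumulative: 159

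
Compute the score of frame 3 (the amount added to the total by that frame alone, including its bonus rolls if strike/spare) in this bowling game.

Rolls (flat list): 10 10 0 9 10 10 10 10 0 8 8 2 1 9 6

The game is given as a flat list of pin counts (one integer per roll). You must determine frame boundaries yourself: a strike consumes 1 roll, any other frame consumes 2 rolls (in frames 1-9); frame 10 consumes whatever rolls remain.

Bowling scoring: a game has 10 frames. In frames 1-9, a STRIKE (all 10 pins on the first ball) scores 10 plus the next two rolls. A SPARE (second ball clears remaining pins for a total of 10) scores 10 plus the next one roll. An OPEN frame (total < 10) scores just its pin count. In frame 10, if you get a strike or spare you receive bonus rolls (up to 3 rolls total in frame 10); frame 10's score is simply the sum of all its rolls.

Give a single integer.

Answer: 9

Derivation:
Frame 1: STRIKE. 10 + next two rolls (10+0) = 20. Cumulative: 20
Frame 2: STRIKE. 10 + next two rolls (0+9) = 19. Cumulative: 39
Frame 3: OPEN (0+9=9). Cumulative: 48
Frame 4: STRIKE. 10 + next two rolls (10+10) = 30. Cumulative: 78
Frame 5: STRIKE. 10 + next two rolls (10+10) = 30. Cumulative: 108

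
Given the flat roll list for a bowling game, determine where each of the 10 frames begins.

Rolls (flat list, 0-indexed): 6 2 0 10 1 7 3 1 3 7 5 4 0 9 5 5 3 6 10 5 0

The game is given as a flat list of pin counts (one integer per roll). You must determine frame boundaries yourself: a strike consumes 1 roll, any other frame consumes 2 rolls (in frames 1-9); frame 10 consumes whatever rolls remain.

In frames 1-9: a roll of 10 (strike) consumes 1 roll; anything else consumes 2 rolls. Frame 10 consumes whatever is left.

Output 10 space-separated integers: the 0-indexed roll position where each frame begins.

Frame 1 starts at roll index 0: rolls=6,2 (sum=8), consumes 2 rolls
Frame 2 starts at roll index 2: rolls=0,10 (sum=10), consumes 2 rolls
Frame 3 starts at roll index 4: rolls=1,7 (sum=8), consumes 2 rolls
Frame 4 starts at roll index 6: rolls=3,1 (sum=4), consumes 2 rolls
Frame 5 starts at roll index 8: rolls=3,7 (sum=10), consumes 2 rolls
Frame 6 starts at roll index 10: rolls=5,4 (sum=9), consumes 2 rolls
Frame 7 starts at roll index 12: rolls=0,9 (sum=9), consumes 2 rolls
Frame 8 starts at roll index 14: rolls=5,5 (sum=10), consumes 2 rolls
Frame 9 starts at roll index 16: rolls=3,6 (sum=9), consumes 2 rolls
Frame 10 starts at roll index 18: 3 remaining rolls

Answer: 0 2 4 6 8 10 12 14 16 18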